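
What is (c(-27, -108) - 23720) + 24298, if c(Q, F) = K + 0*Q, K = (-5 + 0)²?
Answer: 603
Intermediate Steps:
K = 25 (K = (-5)² = 25)
c(Q, F) = 25 (c(Q, F) = 25 + 0*Q = 25 + 0 = 25)
(c(-27, -108) - 23720) + 24298 = (25 - 23720) + 24298 = -23695 + 24298 = 603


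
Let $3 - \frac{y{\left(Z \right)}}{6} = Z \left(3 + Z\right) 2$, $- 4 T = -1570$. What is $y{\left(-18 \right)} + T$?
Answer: $- \frac{5659}{2} \approx -2829.5$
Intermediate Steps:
$T = \frac{785}{2}$ ($T = \left(- \frac{1}{4}\right) \left(-1570\right) = \frac{785}{2} \approx 392.5$)
$y{\left(Z \right)} = 18 - 12 Z \left(3 + Z\right)$ ($y{\left(Z \right)} = 18 - 6 Z \left(3 + Z\right) 2 = 18 - 6 \cdot 2 Z \left(3 + Z\right) = 18 - 12 Z \left(3 + Z\right)$)
$y{\left(-18 \right)} + T = \left(18 - -648 - 12 \left(-18\right)^{2}\right) + \frac{785}{2} = \left(18 + 648 - 3888\right) + \frac{785}{2} = -3222 + \frac{785}{2} = - \frac{5659}{2}$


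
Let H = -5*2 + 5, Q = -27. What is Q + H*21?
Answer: -132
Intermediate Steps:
H = -5 (H = -10 + 5 = -5)
Q + H*21 = -27 - 5*21 = -27 - 105 = -132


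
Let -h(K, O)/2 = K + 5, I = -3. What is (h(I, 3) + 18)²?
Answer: 196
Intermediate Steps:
h(K, O) = -10 - 2*K (h(K, O) = -2*(K + 5) = -2*(5 + K) = -10 - 2*K)
(h(I, 3) + 18)² = ((-10 - 2*(-3)) + 18)² = ((-10 + 6) + 18)² = (-4 + 18)² = 14² = 196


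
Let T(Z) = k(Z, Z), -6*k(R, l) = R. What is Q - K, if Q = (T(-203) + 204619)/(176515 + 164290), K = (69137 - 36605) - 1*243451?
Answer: 431294726687/2044830 ≈ 2.1092e+5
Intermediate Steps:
k(R, l) = -R/6
T(Z) = -Z/6
K = -210919 (K = 32532 - 243451 = -210919)
Q = 1227917/2044830 (Q = (-⅙*(-203) + 204619)/(176515 + 164290) = (203/6 + 204619)/340805 = (1227917/6)*(1/340805) = 1227917/2044830 ≈ 0.60050)
Q - K = 1227917/2044830 - 1*(-210919) = 1227917/2044830 + 210919 = 431294726687/2044830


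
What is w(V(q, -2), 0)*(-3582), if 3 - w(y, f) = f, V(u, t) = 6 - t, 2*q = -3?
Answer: -10746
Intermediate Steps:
q = -3/2 (q = (1/2)*(-3) = -3/2 ≈ -1.5000)
w(y, f) = 3 - f
w(V(q, -2), 0)*(-3582) = (3 - 1*0)*(-3582) = (3 + 0)*(-3582) = 3*(-3582) = -10746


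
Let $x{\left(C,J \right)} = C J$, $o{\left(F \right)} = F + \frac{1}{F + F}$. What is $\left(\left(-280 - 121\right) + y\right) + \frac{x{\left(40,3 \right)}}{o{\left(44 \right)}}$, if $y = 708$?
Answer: $\frac{399857}{1291} \approx 309.73$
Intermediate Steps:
$o{\left(F \right)} = F + \frac{1}{2 F}$
$\left(\left(-280 - 121\right) + y\right) + \frac{x{\left(40,3 \right)}}{o{\left(44 \right)}} = \left(\left(-280 - 121\right) + 708\right) + \frac{40 \cdot 3}{44 + \frac{1}{2 \cdot 44}} = \left(-401 + 708\right) + \frac{120}{44 + \frac{1}{2} \cdot \frac{1}{44}} = 307 + \frac{120}{44 + \frac{1}{88}} = 307 + \frac{120}{\frac{3873}{88}} = 307 + 120 \cdot \frac{88}{3873} = 307 + \frac{3520}{1291} = \frac{399857}{1291}$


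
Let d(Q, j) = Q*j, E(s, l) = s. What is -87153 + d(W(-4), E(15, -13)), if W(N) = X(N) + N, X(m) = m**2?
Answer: -86973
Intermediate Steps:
W(N) = N + N**2 (W(N) = N**2 + N = N + N**2)
-87153 + d(W(-4), E(15, -13)) = -87153 - 4*(1 - 4)*15 = -87153 - 4*(-3)*15 = -87153 + 12*15 = -87153 + 180 = -86973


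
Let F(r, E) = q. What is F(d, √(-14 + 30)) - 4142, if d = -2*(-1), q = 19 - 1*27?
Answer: -4150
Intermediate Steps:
q = -8 (q = 19 - 27 = -8)
d = 2
F(r, E) = -8
F(d, √(-14 + 30)) - 4142 = -8 - 4142 = -4150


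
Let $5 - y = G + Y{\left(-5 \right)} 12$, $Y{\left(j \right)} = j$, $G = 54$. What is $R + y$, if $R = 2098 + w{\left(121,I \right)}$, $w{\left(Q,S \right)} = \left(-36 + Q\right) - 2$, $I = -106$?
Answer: $2192$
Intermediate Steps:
$w{\left(Q,S \right)} = -38 + Q$
$y = 11$ ($y = 5 - \left(54 - 60\right) = 5 - -6 = 5 + 6 = 11$)
$R = 2181$ ($R = 2098 + \left(-38 + 121\right) = 2098 + 83 = 2181$)
$R + y = 2181 + 11 = 2192$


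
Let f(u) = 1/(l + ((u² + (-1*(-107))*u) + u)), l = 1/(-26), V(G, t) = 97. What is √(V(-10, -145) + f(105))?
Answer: √32798572459451/581489 ≈ 9.8489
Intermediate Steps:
l = -1/26 ≈ -0.038462
f(u) = 1/(-1/26 + u² + 108*u) (f(u) = 1/(-1/26 + ((u² + (-1*(-107))*u) + u)) = 1/(-1/26 + ((u² + 107*u) + u)) = 1/(-1/26 + (u² + 108*u)) = 1/(-1/26 + u² + 108*u))
√(V(-10, -145) + f(105)) = √(97 + 26/(-1 + 26*105² + 2808*105)) = √(97 + 26/(-1 + 26*11025 + 294840)) = √(97 + 26/(-1 + 286650 + 294840)) = √(97 + 26/581489) = √(56404459/581489) = √32798572459451/581489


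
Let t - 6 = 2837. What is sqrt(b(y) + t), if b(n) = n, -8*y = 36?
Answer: sqrt(11354)/2 ≈ 53.278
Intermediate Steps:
y = -9/2 (y = -1/8*36 = -9/2 ≈ -4.5000)
t = 2843 (t = 6 + 2837 = 2843)
sqrt(b(y) + t) = sqrt(-9/2 + 2843) = sqrt(5677/2) = sqrt(11354)/2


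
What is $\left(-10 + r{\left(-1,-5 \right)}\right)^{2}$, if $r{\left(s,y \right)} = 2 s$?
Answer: $144$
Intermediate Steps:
$\left(-10 + r{\left(-1,-5 \right)}\right)^{2} = \left(-10 + 2 \left(-1\right)\right)^{2} = \left(-10 - 2\right)^{2} = \left(-12\right)^{2} = 144$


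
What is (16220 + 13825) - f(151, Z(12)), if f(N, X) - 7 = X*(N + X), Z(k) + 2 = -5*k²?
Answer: -382224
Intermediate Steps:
Z(k) = -2 - 5*k²
f(N, X) = 7 + X*(N + X)
(16220 + 13825) - f(151, Z(12)) = (16220 + 13825) - (7 + (-2 - 5*12²)² + 151*(-2 - 5*12²)) = 30045 - (7 + (-2 - 5*144)² + 151*(-2 - 5*144)) = 30045 - (7 + (-2 - 720)² + 151*(-2 - 720)) = 30045 - (7 + (-722)² + 151*(-722)) = 30045 - (7 + 521284 - 109022) = 30045 - 1*412269 = 30045 - 412269 = -382224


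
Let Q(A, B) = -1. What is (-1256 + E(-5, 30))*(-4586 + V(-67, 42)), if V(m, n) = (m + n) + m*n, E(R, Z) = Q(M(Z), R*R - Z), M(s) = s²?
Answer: 9333225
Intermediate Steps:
E(R, Z) = -1
V(m, n) = m + n + m*n
(-1256 + E(-5, 30))*(-4586 + V(-67, 42)) = (-1256 - 1)*(-4586 + (-67 + 42 - 67*42)) = -1257*(-4586 + (-67 + 42 - 2814)) = -1257*(-4586 - 2839) = -1257*(-7425) = 9333225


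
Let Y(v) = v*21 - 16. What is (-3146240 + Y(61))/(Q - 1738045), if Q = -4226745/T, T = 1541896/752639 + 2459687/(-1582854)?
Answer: 370691842343703045/1211939034398591713 ≈ 0.30587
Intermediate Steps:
T = 589339887191/1191317651706 (T = 1541896*(1/752639) + 2459687*(-1/1582854) = 1541896/752639 - 2459687/1582854 = 589339887191/1191317651706 ≈ 0.49470)
Y(v) = -16 + 21*v (Y(v) = 21*v - 16 = -16 + 21*v)
Q = -5035395927760076970/589339887191 (Q = -4226745/589339887191/1191317651706 = -4226745*1191317651706/589339887191 = -5035395927760076970/589339887191 ≈ -8.5441e+6)
(-3146240 + Y(61))/(Q - 1738045) = (-3146240 + (-16 + 21*61))/(-5035395927760076970/589339887191 - 1738045) = (-3146240 + (-16 + 1281))/(-6059695171992958565/589339887191) = (-3146240 + 1265)*(-589339887191/6059695171992958565) = -3144975*(-589339887191/6059695171992958565) = 370691842343703045/1211939034398591713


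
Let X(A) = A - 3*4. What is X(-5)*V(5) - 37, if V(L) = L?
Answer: -122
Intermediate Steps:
X(A) = -12 + A (X(A) = A - 12 = -12 + A)
X(-5)*V(5) - 37 = (-12 - 5)*5 - 37 = -17*5 - 37 = -85 - 37 = -122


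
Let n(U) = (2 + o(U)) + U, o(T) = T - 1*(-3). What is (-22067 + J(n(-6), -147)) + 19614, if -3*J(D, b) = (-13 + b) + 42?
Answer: -7241/3 ≈ -2413.7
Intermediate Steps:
o(T) = 3 + T (o(T) = T + 3 = 3 + T)
n(U) = 5 + 2*U (n(U) = (2 + (3 + U)) + U = (5 + U) + U = 5 + 2*U)
J(D, b) = -29/3 - b/3 (J(D, b) = -((-13 + b) + 42)/3 = -(29 + b)/3 = -29/3 - b/3)
(-22067 + J(n(-6), -147)) + 19614 = (-22067 + (-29/3 - ⅓*(-147))) + 19614 = (-22067 + (-29/3 + 49)) + 19614 = (-22067 + 118/3) + 19614 = -66083/3 + 19614 = -7241/3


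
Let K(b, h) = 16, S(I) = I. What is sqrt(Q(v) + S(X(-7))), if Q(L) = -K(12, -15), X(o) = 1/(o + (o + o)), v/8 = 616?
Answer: I*sqrt(7077)/21 ≈ 4.006*I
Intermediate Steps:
v = 4928 (v = 8*616 = 4928)
X(o) = 1/(3*o) (X(o) = 1/(o + 2*o) = 1/(3*o))
Q(L) = -16 (Q(L) = -1*16 = -16)
sqrt(Q(v) + S(X(-7))) = sqrt(-16 + (1/3)/(-7)) = sqrt(-16 + (1/3)*(-1/7)) = sqrt(-16 - 1/21) = sqrt(-337/21) = I*sqrt(7077)/21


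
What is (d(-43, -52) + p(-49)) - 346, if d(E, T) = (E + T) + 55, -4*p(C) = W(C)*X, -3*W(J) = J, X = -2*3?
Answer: -723/2 ≈ -361.50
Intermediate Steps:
X = -6
W(J) = -J/3
p(C) = -C/2 (p(C) = -(-C/3)*(-6)/4 = -C/2)
d(E, T) = 55 + E + T
(d(-43, -52) + p(-49)) - 346 = ((55 - 43 - 52) - 1/2*(-49)) - 346 = (-40 + 49/2) - 346 = -31/2 - 346 = -723/2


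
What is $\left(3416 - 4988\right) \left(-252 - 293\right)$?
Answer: $856740$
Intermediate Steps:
$\left(3416 - 4988\right) \left(-252 - 293\right) = - 1572 \left(-252 + \left(-1552 + 1259\right)\right) = - 1572 \left(-252 - 293\right) = \left(-1572\right) \left(-545\right) = 856740$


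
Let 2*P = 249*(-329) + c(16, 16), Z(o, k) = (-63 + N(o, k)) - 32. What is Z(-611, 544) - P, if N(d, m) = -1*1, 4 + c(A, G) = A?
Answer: 81717/2 ≈ 40859.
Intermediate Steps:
c(A, G) = -4 + A
N(d, m) = -1
Z(o, k) = -96 (Z(o, k) = (-63 - 1) - 32 = -64 - 32 = -96)
P = -81909/2 (P = (249*(-329) + (-4 + 16))/2 = (-81921 + 12)/2 = (1/2)*(-81909) = -81909/2 ≈ -40955.)
Z(-611, 544) - P = -96 - 1*(-81909/2) = -96 + 81909/2 = 81717/2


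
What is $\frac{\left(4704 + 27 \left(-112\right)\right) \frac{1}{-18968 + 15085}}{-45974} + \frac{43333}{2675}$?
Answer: $\frac{3867841737493}{238766543675} \approx 16.199$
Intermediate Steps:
$\frac{\left(4704 + 27 \left(-112\right)\right) \frac{1}{-18968 + 15085}}{-45974} + \frac{43333}{2675} = \frac{4704 - 3024}{-3883} \left(- \frac{1}{45974}\right) + 43333 \cdot \frac{1}{2675} = 1680 \left(- \frac{1}{3883}\right) \left(- \frac{1}{45974}\right) + \frac{43333}{2675} = \left(- \frac{1680}{3883}\right) \left(- \frac{1}{45974}\right) + \frac{43333}{2675} = \frac{840}{89258521} + \frac{43333}{2675} = \frac{3867841737493}{238766543675}$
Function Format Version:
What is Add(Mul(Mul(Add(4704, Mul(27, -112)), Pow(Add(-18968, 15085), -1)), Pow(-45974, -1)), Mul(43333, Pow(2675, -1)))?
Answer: Rational(3867841737493, 238766543675) ≈ 16.199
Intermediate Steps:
Add(Mul(Mul(Add(4704, Mul(27, -112)), Pow(Add(-18968, 15085), -1)), Pow(-45974, -1)), Mul(43333, Pow(2675, -1))) = Add(Mul(Mul(Add(4704, -3024), Pow(-3883, -1)), Rational(-1, 45974)), Mul(43333, Rational(1, 2675))) = Add(Mul(Mul(1680, Rational(-1, 3883)), Rational(-1, 45974)), Rational(43333, 2675)) = Add(Mul(Rational(-1680, 3883), Rational(-1, 45974)), Rational(43333, 2675)) = Add(Rational(840, 89258521), Rational(43333, 2675)) = Rational(3867841737493, 238766543675)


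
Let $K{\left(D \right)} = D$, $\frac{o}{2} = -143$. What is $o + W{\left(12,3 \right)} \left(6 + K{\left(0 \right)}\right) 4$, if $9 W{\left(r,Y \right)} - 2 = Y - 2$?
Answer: $-278$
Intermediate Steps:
$o = -286$ ($o = 2 \left(-143\right) = -286$)
$W{\left(r,Y \right)} = \frac{Y}{9}$ ($W{\left(r,Y \right)} = \frac{2}{9} + \frac{Y - 2}{9} = \frac{2}{9} + \frac{-2 + Y}{9} = \frac{2}{9} + \left(- \frac{2}{9} + \frac{Y}{9}\right) = \frac{Y}{9}$)
$o + W{\left(12,3 \right)} \left(6 + K{\left(0 \right)}\right) 4 = -286 + \frac{1}{9} \cdot 3 \left(6 + 0\right) 4 = -286 + \frac{6 \cdot 4}{3} = -286 + \frac{1}{3} \cdot 24 = -286 + 8 = -278$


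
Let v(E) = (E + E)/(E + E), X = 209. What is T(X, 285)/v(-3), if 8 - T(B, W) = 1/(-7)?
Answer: 57/7 ≈ 8.1429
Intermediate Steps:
T(B, W) = 57/7 (T(B, W) = 8 - 1/(-7) = 8 - 1*(-⅐) = 8 + ⅐ = 57/7)
v(E) = 1 (v(E) = (2*E)/((2*E)) = (2*E)*(1/(2*E)) = 1)
T(X, 285)/v(-3) = (57/7)/1 = (57/7)*1 = 57/7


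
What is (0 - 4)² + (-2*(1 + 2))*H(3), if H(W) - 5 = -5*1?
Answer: 16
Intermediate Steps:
H(W) = 0 (H(W) = 5 - 5*1 = 5 - 5 = 0)
(0 - 4)² + (-2*(1 + 2))*H(3) = (0 - 4)² - 2*(1 + 2)*0 = (-4)² - 2*3*0 = 16 - 6*0 = 16 + 0 = 16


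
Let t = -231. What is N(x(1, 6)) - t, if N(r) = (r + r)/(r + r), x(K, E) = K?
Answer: 232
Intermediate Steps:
N(r) = 1 (N(r) = (2*r)/((2*r)) = (2*r)*(1/(2*r)) = 1)
N(x(1, 6)) - t = 1 - 1*(-231) = 1 + 231 = 232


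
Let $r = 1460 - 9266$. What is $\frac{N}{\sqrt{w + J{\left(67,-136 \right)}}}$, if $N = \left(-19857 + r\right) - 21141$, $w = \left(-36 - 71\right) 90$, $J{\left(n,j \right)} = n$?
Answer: $\frac{48804 i \sqrt{9563}}{9563} \approx 499.07 i$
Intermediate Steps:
$r = -7806$ ($r = 1460 - 9266 = -7806$)
$w = -9630$ ($w = \left(-107\right) 90 = -9630$)
$N = -48804$ ($N = \left(-19857 - 7806\right) - 21141 = -27663 - 21141 = -48804$)
$\frac{N}{\sqrt{w + J{\left(67,-136 \right)}}} = - \frac{48804}{\sqrt{-9630 + 67}} = - \frac{48804}{\sqrt{-9563}} = - \frac{48804}{i \sqrt{9563}} = - 48804 \left(- \frac{i \sqrt{9563}}{9563}\right) = \frac{48804 i \sqrt{9563}}{9563}$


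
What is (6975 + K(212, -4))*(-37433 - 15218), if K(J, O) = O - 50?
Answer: -364397571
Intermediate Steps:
K(J, O) = -50 + O
(6975 + K(212, -4))*(-37433 - 15218) = (6975 + (-50 - 4))*(-37433 - 15218) = (6975 - 54)*(-52651) = 6921*(-52651) = -364397571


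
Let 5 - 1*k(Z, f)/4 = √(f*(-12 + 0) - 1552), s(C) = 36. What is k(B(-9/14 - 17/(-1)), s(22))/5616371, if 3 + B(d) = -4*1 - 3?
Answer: 20/5616371 - 32*I*√31/5616371 ≈ 3.561e-6 - 3.1723e-5*I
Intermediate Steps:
B(d) = -10 (B(d) = -3 + (-4*1 - 3) = -3 + (-4 - 3) = -3 - 7 = -10)
k(Z, f) = 20 - 4*√(-1552 - 12*f) (k(Z, f) = 20 - 4*√(f*(-12 + 0) - 1552) = 20 - 4*√(f*(-12) - 1552) = 20 - 4*√(-12*f - 1552) = 20 - 4*√(-1552 - 12*f))
k(B(-9/14 - 17/(-1)), s(22))/5616371 = (20 - 8*√(-388 - 3*36))/5616371 = (20 - 8*√(-388 - 108))*(1/5616371) = (20 - 32*I*√31)*(1/5616371) = 20/5616371 - 32*I*√31/5616371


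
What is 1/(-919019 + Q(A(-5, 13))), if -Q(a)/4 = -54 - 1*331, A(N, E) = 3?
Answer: -1/917479 ≈ -1.0899e-6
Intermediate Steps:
Q(a) = 1540 (Q(a) = -4*(-54 - 1*331) = -4*(-54 - 331) = -4*(-385) = 1540)
1/(-919019 + Q(A(-5, 13))) = 1/(-919019 + 1540) = 1/(-917479) = -1/917479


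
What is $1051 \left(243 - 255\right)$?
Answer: $-12612$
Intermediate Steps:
$1051 \left(243 - 255\right) = 1051 \left(-12\right) = -12612$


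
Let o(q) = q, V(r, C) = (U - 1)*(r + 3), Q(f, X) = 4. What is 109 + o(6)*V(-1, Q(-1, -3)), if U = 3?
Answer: 133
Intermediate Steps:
V(r, C) = 6 + 2*r (V(r, C) = (3 - 1)*(r + 3) = 2*(3 + r) = 6 + 2*r)
109 + o(6)*V(-1, Q(-1, -3)) = 109 + 6*(6 + 2*(-1)) = 109 + 6*(6 - 2) = 109 + 6*4 = 109 + 24 = 133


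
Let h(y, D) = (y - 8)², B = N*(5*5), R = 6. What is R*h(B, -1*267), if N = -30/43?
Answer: 7181016/1849 ≈ 3883.7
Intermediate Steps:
N = -30/43 (N = -30*1/43 = -30/43 ≈ -0.69767)
B = -750/43 (B = -150*5/43 = -30/43*25 = -750/43 ≈ -17.442)
h(y, D) = (-8 + y)²
R*h(B, -1*267) = 6*(-8 - 750/43)² = 6*(-1094/43)² = 6*(1196836/1849) = 7181016/1849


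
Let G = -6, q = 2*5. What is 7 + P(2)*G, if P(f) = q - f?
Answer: -41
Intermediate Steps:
q = 10
P(f) = 10 - f
7 + P(2)*G = 7 + (10 - 1*2)*(-6) = 7 + (10 - 2)*(-6) = 7 + 8*(-6) = 7 - 48 = -41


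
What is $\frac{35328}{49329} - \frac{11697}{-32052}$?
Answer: $\frac{189926041}{175677012} \approx 1.0811$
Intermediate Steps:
$\frac{35328}{49329} - \frac{11697}{-32052} = 35328 \cdot \frac{1}{49329} - - \frac{3899}{10684} = \frac{11776}{16443} + \frac{3899}{10684} = \frac{189926041}{175677012}$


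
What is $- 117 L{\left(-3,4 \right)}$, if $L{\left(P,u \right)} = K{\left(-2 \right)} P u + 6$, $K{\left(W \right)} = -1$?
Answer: $-2106$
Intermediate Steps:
$L{\left(P,u \right)} = 6 - P u$ ($L{\left(P,u \right)} = - P u + 6 = 6 - P u$)
$- 117 L{\left(-3,4 \right)} = - 117 \left(6 - \left(-3\right) 4\right) = - 117 \left(6 + 12\right) = \left(-117\right) 18 = -2106$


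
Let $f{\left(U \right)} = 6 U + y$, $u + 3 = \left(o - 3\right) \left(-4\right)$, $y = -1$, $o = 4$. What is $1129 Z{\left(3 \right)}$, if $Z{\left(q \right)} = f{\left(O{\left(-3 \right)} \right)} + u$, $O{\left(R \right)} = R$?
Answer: $-29354$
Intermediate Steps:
$u = -7$ ($u = -3 + \left(4 - 3\right) \left(-4\right) = -3 + 1 \left(-4\right) = -3 - 4 = -7$)
$f{\left(U \right)} = -1 + 6 U$ ($f{\left(U \right)} = 6 U - 1 = -1 + 6 U$)
$Z{\left(q \right)} = -26$ ($Z{\left(q \right)} = \left(-1 + 6 \left(-3\right)\right) - 7 = \left(-1 - 18\right) - 7 = -19 - 7 = -26$)
$1129 Z{\left(3 \right)} = 1129 \left(-26\right) = -29354$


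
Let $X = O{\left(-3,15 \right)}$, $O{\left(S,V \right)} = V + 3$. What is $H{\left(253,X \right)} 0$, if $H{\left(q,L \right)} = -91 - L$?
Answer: $0$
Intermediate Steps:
$O{\left(S,V \right)} = 3 + V$
$X = 18$ ($X = 3 + 15 = 18$)
$H{\left(253,X \right)} 0 = \left(-91 - 18\right) 0 = \left(-109\right) 0 = 0$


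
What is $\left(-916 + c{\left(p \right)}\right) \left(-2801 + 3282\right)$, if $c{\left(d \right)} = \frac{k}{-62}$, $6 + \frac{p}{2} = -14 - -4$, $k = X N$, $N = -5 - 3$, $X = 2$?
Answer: $- \frac{13654628}{31} \approx -4.4047 \cdot 10^{5}$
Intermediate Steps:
$N = -8$ ($N = -5 - 3 = -8$)
$k = -16$ ($k = 2 \left(-8\right) = -16$)
$p = -32$ ($p = -12 + 2 \left(-14 - -4\right) = -12 + 2 \left(-14 + 4\right) = -12 + 2 \left(-10\right) = -12 - 20 = -32$)
$c{\left(d \right)} = \frac{8}{31}$ ($c{\left(d \right)} = - \frac{16}{-62} = \left(-16\right) \left(- \frac{1}{62}\right) = \frac{8}{31}$)
$\left(-916 + c{\left(p \right)}\right) \left(-2801 + 3282\right) = \left(-916 + \frac{8}{31}\right) \left(-2801 + 3282\right) = \left(- \frac{28388}{31}\right) 481 = - \frac{13654628}{31}$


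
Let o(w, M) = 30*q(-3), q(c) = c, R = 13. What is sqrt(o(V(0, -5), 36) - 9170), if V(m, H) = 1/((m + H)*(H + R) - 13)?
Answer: 2*I*sqrt(2315) ≈ 96.229*I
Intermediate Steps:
V(m, H) = 1/(-13 + (13 + H)*(H + m)) (V(m, H) = 1/((m + H)*(H + 13) - 13) = 1/((H + m)*(13 + H) - 13) = 1/((13 + H)*(H + m) - 13) = 1/(-13 + (13 + H)*(H + m)))
o(w, M) = -90 (o(w, M) = 30*(-3) = -90)
sqrt(o(V(0, -5), 36) - 9170) = sqrt(-90 - 9170) = sqrt(-9260) = 2*I*sqrt(2315)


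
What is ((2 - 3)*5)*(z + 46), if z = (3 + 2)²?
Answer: -355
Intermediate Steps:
z = 25 (z = 5² = 25)
((2 - 3)*5)*(z + 46) = ((2 - 3)*5)*(25 + 46) = -1*5*71 = -5*71 = -355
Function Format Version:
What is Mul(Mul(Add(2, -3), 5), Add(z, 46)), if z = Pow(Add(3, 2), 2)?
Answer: -355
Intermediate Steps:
z = 25 (z = Pow(5, 2) = 25)
Mul(Mul(Add(2, -3), 5), Add(z, 46)) = Mul(Mul(Add(2, -3), 5), Add(25, 46)) = Mul(Mul(-1, 5), 71) = Mul(-5, 71) = -355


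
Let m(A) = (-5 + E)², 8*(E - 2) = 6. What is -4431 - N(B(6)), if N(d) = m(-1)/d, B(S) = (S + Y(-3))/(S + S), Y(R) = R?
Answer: -17805/4 ≈ -4451.3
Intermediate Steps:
E = 11/4 (E = 2 + (⅛)*6 = 2 + ¾ = 11/4 ≈ 2.7500)
m(A) = 81/16 (m(A) = (-5 + 11/4)² = (-9/4)² = 81/16)
B(S) = (-3 + S)/(2*S) (B(S) = (S - 3)/(S + S) = (-3 + S)/((2*S)) = (-3 + S)*(1/(2*S)) = (-3 + S)/(2*S))
N(d) = 81/(16*d)
-4431 - N(B(6)) = -4431 - 81/(16*((½)*(-3 + 6)/6)) = -4431 - 81/(16*((½)*(⅙)*3)) = -4431 - 81/(16*¼) = -4431 - 81*4/16 = -4431 - 1*81/4 = -4431 - 81/4 = -17805/4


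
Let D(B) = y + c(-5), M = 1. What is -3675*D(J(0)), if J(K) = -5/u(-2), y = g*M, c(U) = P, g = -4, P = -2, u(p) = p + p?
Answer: 22050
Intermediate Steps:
u(p) = 2*p
c(U) = -2
y = -4 (y = -4*1 = -4)
J(K) = 5/4 (J(K) = -5/(2*(-2)) = -5/(-4) = -5*(-1/4) = 5/4)
D(B) = -6 (D(B) = -4 - 2 = -6)
-3675*D(J(0)) = -3675*(-6) = 22050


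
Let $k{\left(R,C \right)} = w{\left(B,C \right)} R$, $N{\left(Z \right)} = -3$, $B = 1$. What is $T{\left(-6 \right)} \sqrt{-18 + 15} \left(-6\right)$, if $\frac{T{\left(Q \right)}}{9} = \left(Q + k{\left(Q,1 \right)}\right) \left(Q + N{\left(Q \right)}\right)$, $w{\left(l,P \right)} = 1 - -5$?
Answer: $- 20412 i \sqrt{3} \approx - 35355.0 i$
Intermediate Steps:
$w{\left(l,P \right)} = 6$ ($w{\left(l,P \right)} = 1 + 5 = 6$)
$k{\left(R,C \right)} = 6 R$
$T{\left(Q \right)} = 63 Q \left(-3 + Q\right)$ ($T{\left(Q \right)} = 9 \left(Q + 6 Q\right) \left(Q - 3\right) = 9 \cdot 7 Q \left(-3 + Q\right) = 63 Q \left(-3 + Q\right)$)
$T{\left(-6 \right)} \sqrt{-18 + 15} \left(-6\right) = 63 \left(-6\right) \left(-3 - 6\right) \sqrt{-18 + 15} \left(-6\right) = 63 \left(-6\right) \left(-9\right) \sqrt{-3} \left(-6\right) = 3402 i \sqrt{3} \left(-6\right) = - 20412 i \sqrt{3}$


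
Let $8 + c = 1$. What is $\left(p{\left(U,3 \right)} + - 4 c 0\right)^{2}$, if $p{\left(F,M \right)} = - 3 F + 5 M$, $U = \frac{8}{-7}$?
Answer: $\frac{16641}{49} \approx 339.61$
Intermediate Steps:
$U = - \frac{8}{7}$ ($U = 8 \left(- \frac{1}{7}\right) = - \frac{8}{7} \approx -1.1429$)
$c = -7$ ($c = -8 + 1 = -7$)
$\left(p{\left(U,3 \right)} + - 4 c 0\right)^{2} = \left(\left(\left(-3\right) \left(- \frac{8}{7}\right) + 5 \cdot 3\right) + \left(-4\right) \left(-7\right) 0\right)^{2} = \left(\left(\frac{24}{7} + 15\right) + 28 \cdot 0\right)^{2} = \left(\frac{129}{7} + 0\right)^{2} = \left(\frac{129}{7}\right)^{2} = \frac{16641}{49}$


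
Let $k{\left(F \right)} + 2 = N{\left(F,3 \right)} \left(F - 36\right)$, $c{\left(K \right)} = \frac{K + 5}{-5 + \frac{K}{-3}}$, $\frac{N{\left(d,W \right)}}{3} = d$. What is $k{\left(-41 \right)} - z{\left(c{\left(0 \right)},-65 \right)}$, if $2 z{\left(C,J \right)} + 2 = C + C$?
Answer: $9471$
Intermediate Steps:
$N{\left(d,W \right)} = 3 d$
$c{\left(K \right)} = \frac{5 + K}{-5 - \frac{K}{3}}$ ($c{\left(K \right)} = \frac{5 + K}{-5 + K \left(- \frac{1}{3}\right)} = \frac{5 + K}{-5 - \frac{K}{3}}$)
$z{\left(C,J \right)} = -1 + C$ ($z{\left(C,J \right)} = -1 + \frac{C + C}{2} = -1 + \frac{2 C}{2} = -1 + C$)
$k{\left(F \right)} = -2 + 3 F \left(-36 + F\right)$ ($k{\left(F \right)} = -2 + 3 F \left(F - 36\right) = -2 + 3 F \left(-36 + F\right)$)
$k{\left(-41 \right)} - z{\left(c{\left(0 \right)},-65 \right)} = \left(-2 - -4428 + 3 \left(-41\right)^{2}\right) - \left(-1 + \frac{3 \left(-5 - 0\right)}{15 + 0}\right) = \left(-2 + 4428 + 3 \cdot 1681\right) - \left(-1 + \frac{3 \left(-5 + 0\right)}{15}\right) = \left(-2 + 4428 + 5043\right) - \left(-1 + 3 \cdot \frac{1}{15} \left(-5\right)\right) = 9469 - \left(-1 - 1\right) = 9469 - -2 = 9469 + 2 = 9471$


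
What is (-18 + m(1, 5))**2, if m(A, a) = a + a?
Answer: 64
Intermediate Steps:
m(A, a) = 2*a
(-18 + m(1, 5))**2 = (-18 + 2*5)**2 = (-18 + 10)**2 = (-8)**2 = 64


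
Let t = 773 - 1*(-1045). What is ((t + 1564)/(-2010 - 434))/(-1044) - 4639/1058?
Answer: -2958249337/674881272 ≈ -4.3834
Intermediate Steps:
t = 1818 (t = 773 + 1045 = 1818)
((t + 1564)/(-2010 - 434))/(-1044) - 4639/1058 = ((1818 + 1564)/(-2010 - 434))/(-1044) - 4639/1058 = (3382/(-2444))*(-1/1044) - 4639*1/1058 = (3382*(-1/2444))*(-1/1044) - 4639/1058 = -1691/1222*(-1/1044) - 4639/1058 = 1691/1275768 - 4639/1058 = -2958249337/674881272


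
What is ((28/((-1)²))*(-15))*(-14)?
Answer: 5880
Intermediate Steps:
((28/((-1)²))*(-15))*(-14) = ((28/1)*(-15))*(-14) = ((28*1)*(-15))*(-14) = (28*(-15))*(-14) = -420*(-14) = 5880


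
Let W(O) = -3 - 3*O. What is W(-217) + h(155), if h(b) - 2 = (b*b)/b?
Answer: 805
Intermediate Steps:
h(b) = 2 + b (h(b) = 2 + (b*b)/b = 2 + b²/b = 2 + b)
W(-217) + h(155) = (-3 - 3*(-217)) + (2 + 155) = (-3 + 651) + 157 = 648 + 157 = 805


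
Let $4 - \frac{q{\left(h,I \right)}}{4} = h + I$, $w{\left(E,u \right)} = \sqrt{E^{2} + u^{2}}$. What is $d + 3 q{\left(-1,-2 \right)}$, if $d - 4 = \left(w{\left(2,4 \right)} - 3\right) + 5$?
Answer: $90 + 2 \sqrt{5} \approx 94.472$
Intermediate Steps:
$q{\left(h,I \right)} = 16 - 4 I - 4 h$ ($q{\left(h,I \right)} = 16 - 4 \left(h + I\right) = 16 - 4 \left(I + h\right) = 16 - \left(4 I + 4 h\right) = 16 - 4 I - 4 h$)
$d = 6 + 2 \sqrt{5}$ ($d = 4 - \left(-2 - \sqrt{2^{2} + 4^{2}}\right) = 4 - \left(-2 - \sqrt{4 + 16}\right) = 4 + \left(\left(\sqrt{20} - 3\right) + 5\right) = 4 + \left(\left(2 \sqrt{5} - 3\right) + 5\right) = 4 + \left(\left(-3 + 2 \sqrt{5}\right) + 5\right) = 4 + \left(2 + 2 \sqrt{5}\right) = 6 + 2 \sqrt{5} \approx 10.472$)
$d + 3 q{\left(-1,-2 \right)} = \left(6 + 2 \sqrt{5}\right) + 3 \left(16 - -8 - -4\right) = \left(6 + 2 \sqrt{5}\right) + 3 \left(16 + 8 + 4\right) = \left(6 + 2 \sqrt{5}\right) + 3 \cdot 28 = \left(6 + 2 \sqrt{5}\right) + 84 = 90 + 2 \sqrt{5}$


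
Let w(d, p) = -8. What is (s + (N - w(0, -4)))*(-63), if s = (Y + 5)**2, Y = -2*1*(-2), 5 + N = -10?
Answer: -4662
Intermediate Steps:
N = -15 (N = -5 - 10 = -15)
Y = 4 (Y = -2*(-2) = 4)
s = 81 (s = (4 + 5)**2 = 9**2 = 81)
(s + (N - w(0, -4)))*(-63) = (81 + (-15 - 1*(-8)))*(-63) = (81 + (-15 + 8))*(-63) = (81 - 7)*(-63) = 74*(-63) = -4662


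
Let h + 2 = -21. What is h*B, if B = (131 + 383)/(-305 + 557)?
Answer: -5911/126 ≈ -46.913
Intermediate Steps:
h = -23 (h = -2 - 21 = -23)
B = 257/126 (B = 514/252 = 514*(1/252) = 257/126 ≈ 2.0397)
h*B = -23*257/126 = -5911/126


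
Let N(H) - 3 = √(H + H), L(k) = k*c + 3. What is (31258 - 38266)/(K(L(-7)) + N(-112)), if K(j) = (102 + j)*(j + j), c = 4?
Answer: 8986592/4933211 + 9344*I*√14/4933211 ≈ 1.8217 + 0.0070871*I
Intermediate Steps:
L(k) = 3 + 4*k (L(k) = k*4 + 3 = 4*k + 3 = 3 + 4*k)
N(H) = 3 + √2*√H (N(H) = 3 + √(H + H) = 3 + √(2*H) = 3 + √2*√H)
K(j) = 2*j*(102 + j) (K(j) = (102 + j)*(2*j) = 2*j*(102 + j))
(31258 - 38266)/(K(L(-7)) + N(-112)) = (31258 - 38266)/(2*(3 + 4*(-7))*(102 + (3 + 4*(-7))) + (3 + √2*√(-112))) = -7008/(2*(3 - 28)*(102 + (3 - 28)) + (3 + √2*(4*I*√7))) = -7008/(2*(-25)*(102 - 25) + (3 + 4*I*√14)) = -7008/(2*(-25)*77 + (3 + 4*I*√14)) = -7008/(-3850 + (3 + 4*I*√14)) = -7008/(-3847 + 4*I*√14)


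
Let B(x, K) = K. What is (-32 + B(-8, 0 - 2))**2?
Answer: 1156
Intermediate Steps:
(-32 + B(-8, 0 - 2))**2 = (-32 + (0 - 2))**2 = (-32 - 2)**2 = (-34)**2 = 1156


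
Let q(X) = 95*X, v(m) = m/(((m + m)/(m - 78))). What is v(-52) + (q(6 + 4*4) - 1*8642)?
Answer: -6617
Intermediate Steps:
v(m) = -39 + m/2 (v(m) = m/(((2*m)/(-78 + m))) = m/((2*m/(-78 + m))) = m*((-78 + m)/(2*m)) = -39 + m/2)
v(-52) + (q(6 + 4*4) - 1*8642) = (-39 + (1/2)*(-52)) + (95*(6 + 4*4) - 1*8642) = (-39 - 26) + (95*(6 + 16) - 8642) = -65 + (95*22 - 8642) = -65 + (2090 - 8642) = -65 - 6552 = -6617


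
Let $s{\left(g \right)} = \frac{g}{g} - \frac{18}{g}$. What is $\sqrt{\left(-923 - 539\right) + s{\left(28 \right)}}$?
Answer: $\frac{i \sqrt{286482}}{14} \approx 38.231 i$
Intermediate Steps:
$s{\left(g \right)} = 1 - \frac{18}{g}$
$\sqrt{\left(-923 - 539\right) + s{\left(28 \right)}} = \sqrt{\left(-923 - 539\right) + \frac{-18 + 28}{28}} = \sqrt{\left(-923 - 539\right) + \frac{1}{28} \cdot 10} = \sqrt{-1462 + \frac{5}{14}} = \sqrt{- \frac{20463}{14}} = \frac{i \sqrt{286482}}{14}$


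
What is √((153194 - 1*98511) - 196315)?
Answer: 8*I*√2213 ≈ 376.34*I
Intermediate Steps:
√((153194 - 1*98511) - 196315) = √((153194 - 98511) - 196315) = √(54683 - 196315) = √(-141632) = 8*I*√2213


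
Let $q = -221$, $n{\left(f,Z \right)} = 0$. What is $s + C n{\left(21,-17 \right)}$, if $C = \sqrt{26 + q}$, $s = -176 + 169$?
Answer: $-7$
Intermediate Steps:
$s = -7$
$C = i \sqrt{195}$ ($C = \sqrt{26 - 221} = \sqrt{-195} = i \sqrt{195} \approx 13.964 i$)
$s + C n{\left(21,-17 \right)} = -7 + i \sqrt{195} \cdot 0 = -7 + 0 = -7$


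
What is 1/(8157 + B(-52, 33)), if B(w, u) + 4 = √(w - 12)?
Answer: 8153/66471473 - 8*I/66471473 ≈ 0.00012265 - 1.2035e-7*I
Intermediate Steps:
B(w, u) = -4 + √(-12 + w) (B(w, u) = -4 + √(w - 12) = -4 + √(-12 + w))
1/(8157 + B(-52, 33)) = 1/(8157 + (-4 + √(-12 - 52))) = 1/(8157 + (-4 + √(-64))) = 1/(8157 + (-4 + 8*I)) = 1/(8153 + 8*I) = (8153 - 8*I)/66471473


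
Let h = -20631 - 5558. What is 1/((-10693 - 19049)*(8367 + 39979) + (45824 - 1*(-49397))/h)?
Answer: -26189/37657339499569 ≈ -6.9546e-10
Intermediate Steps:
h = -26189
1/((-10693 - 19049)*(8367 + 39979) + (45824 - 1*(-49397))/h) = 1/((-10693 - 19049)*(8367 + 39979) + (45824 - 1*(-49397))/(-26189)) = 1/(-29742*48346 + (45824 + 49397)*(-1/26189)) = 1/(-1437906732 + 95221*(-1/26189)) = 1/(-1437906732 - 95221/26189) = 1/(-37657339499569/26189) = -26189/37657339499569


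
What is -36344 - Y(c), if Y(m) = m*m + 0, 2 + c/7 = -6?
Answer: -39480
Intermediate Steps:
c = -56 (c = -14 + 7*(-6) = -14 - 42 = -56)
Y(m) = m² (Y(m) = m² + 0 = m²)
-36344 - Y(c) = -36344 - 1*(-56)² = -36344 - 1*3136 = -36344 - 3136 = -39480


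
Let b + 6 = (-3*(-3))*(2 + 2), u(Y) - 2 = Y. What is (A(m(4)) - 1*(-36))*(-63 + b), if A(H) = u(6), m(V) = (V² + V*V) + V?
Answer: -1452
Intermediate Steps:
m(V) = V + 2*V² (m(V) = (V² + V²) + V = 2*V² + V = V + 2*V²)
u(Y) = 2 + Y
A(H) = 8 (A(H) = 2 + 6 = 8)
b = 30 (b = -6 + (-3*(-3))*(2 + 2) = -6 + 9*4 = -6 + 36 = 30)
(A(m(4)) - 1*(-36))*(-63 + b) = (8 - 1*(-36))*(-63 + 30) = (8 + 36)*(-33) = 44*(-33) = -1452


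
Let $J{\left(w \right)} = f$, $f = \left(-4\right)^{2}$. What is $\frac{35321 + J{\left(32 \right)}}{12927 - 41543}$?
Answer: $- \frac{35337}{28616} \approx -1.2349$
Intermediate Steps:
$f = 16$
$J{\left(w \right)} = 16$
$\frac{35321 + J{\left(32 \right)}}{12927 - 41543} = \frac{35321 + 16}{12927 - 41543} = \frac{35337}{-28616} = 35337 \left(- \frac{1}{28616}\right) = - \frac{35337}{28616}$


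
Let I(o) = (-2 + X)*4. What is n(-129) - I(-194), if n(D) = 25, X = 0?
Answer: 33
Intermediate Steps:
I(o) = -8 (I(o) = (-2 + 0)*4 = -2*4 = -8)
n(-129) - I(-194) = 25 - 1*(-8) = 25 + 8 = 33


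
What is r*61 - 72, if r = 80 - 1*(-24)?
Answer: 6272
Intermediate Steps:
r = 104 (r = 80 + 24 = 104)
r*61 - 72 = 104*61 - 72 = 6344 - 72 = 6272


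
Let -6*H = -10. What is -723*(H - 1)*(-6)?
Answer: 2892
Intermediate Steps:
H = 5/3 (H = -1/6*(-10) = 5/3 ≈ 1.6667)
-723*(H - 1)*(-6) = -723*(5/3 - 1)*(-6) = -482*(-6) = -723*(-4) = 2892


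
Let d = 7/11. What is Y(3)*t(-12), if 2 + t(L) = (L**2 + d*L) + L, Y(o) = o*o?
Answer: 12114/11 ≈ 1101.3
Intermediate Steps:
d = 7/11 (d = 7*(1/11) = 7/11 ≈ 0.63636)
Y(o) = o**2
t(L) = -2 + L**2 + 18*L/11 (t(L) = -2 + ((L**2 + 7*L/11) + L) = -2 + (L**2 + 18*L/11) = -2 + L**2 + 18*L/11)
Y(3)*t(-12) = 3**2*(-2 + (-12)**2 + (18/11)*(-12)) = 9*(-2 + 144 - 216/11) = 9*(1346/11) = 12114/11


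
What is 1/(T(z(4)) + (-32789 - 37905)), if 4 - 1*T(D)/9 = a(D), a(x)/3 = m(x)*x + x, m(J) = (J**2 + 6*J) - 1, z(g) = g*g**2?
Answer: -1/7812098 ≈ -1.2801e-7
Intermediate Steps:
z(g) = g**3
m(J) = -1 + J**2 + 6*J
a(x) = 3*x + 3*x*(-1 + x**2 + 6*x) (a(x) = 3*((-1 + x**2 + 6*x)*x + x) = 3*(x*(-1 + x**2 + 6*x) + x) = 3*(x + x*(-1 + x**2 + 6*x)) = 3*x + 3*x*(-1 + x**2 + 6*x))
T(D) = 36 - 27*D**2*(6 + D)
1/(T(z(4)) + (-32789 - 37905)) = 1/((36 - 27*(4**3)**2*(6 + 4**3)) + (-32789 - 37905)) = 1/((36 - 27*64**2*(6 + 64)) - 70694) = 1/((36 - 27*4096*70) - 70694) = 1/((36 - 7741440) - 70694) = 1/(-7741404 - 70694) = 1/(-7812098) = -1/7812098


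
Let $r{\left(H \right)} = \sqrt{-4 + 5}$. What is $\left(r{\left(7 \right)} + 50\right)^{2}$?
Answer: $2601$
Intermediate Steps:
$r{\left(H \right)} = 1$ ($r{\left(H \right)} = \sqrt{1} = 1$)
$\left(r{\left(7 \right)} + 50\right)^{2} = \left(1 + 50\right)^{2} = 51^{2} = 2601$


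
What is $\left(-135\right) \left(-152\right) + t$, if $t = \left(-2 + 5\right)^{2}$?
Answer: $20529$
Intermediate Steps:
$t = 9$ ($t = 3^{2} = 9$)
$\left(-135\right) \left(-152\right) + t = \left(-135\right) \left(-152\right) + 9 = 20520 + 9 = 20529$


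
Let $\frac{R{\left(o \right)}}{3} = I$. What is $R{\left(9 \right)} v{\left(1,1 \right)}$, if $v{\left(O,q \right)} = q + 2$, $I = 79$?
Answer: $711$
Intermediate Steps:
$v{\left(O,q \right)} = 2 + q$
$R{\left(o \right)} = 237$ ($R{\left(o \right)} = 3 \cdot 79 = 237$)
$R{\left(9 \right)} v{\left(1,1 \right)} = 237 \left(2 + 1\right) = 237 \cdot 3 = 711$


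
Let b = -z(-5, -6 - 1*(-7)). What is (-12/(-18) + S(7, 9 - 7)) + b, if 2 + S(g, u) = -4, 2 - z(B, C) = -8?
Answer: -46/3 ≈ -15.333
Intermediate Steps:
z(B, C) = 10 (z(B, C) = 2 - 1*(-8) = 2 + 8 = 10)
S(g, u) = -6 (S(g, u) = -2 - 4 = -6)
b = -10 (b = -1*10 = -10)
(-12/(-18) + S(7, 9 - 7)) + b = (-12/(-18) - 6) - 10 = (-12*(-1/18) - 6) - 10 = (2/3 - 6) - 10 = -16/3 - 10 = -46/3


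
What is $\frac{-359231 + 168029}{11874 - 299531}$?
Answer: $\frac{191202}{287657} \approx 0.66469$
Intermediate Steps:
$\frac{-359231 + 168029}{11874 - 299531} = - \frac{191202}{-287657} = \left(-191202\right) \left(- \frac{1}{287657}\right) = \frac{191202}{287657}$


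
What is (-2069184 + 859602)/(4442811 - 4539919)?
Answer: 54981/4414 ≈ 12.456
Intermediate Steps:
(-2069184 + 859602)/(4442811 - 4539919) = -1209582/(-97108) = -1209582*(-1/97108) = 54981/4414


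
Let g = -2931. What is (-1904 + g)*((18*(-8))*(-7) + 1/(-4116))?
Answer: -20060062045/4116 ≈ -4.8737e+6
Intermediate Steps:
(-1904 + g)*((18*(-8))*(-7) + 1/(-4116)) = (-1904 - 2931)*((18*(-8))*(-7) + 1/(-4116)) = -4835*(-144*(-7) - 1/4116) = -4835*(1008 - 1/4116) = -4835*4148927/4116 = -20060062045/4116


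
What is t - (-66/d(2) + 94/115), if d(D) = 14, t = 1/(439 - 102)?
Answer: 1057974/271285 ≈ 3.8999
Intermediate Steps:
t = 1/337 ≈ 0.0029674
t - (-66/d(2) + 94/115) = 1/337 - (-66/14 + 94/115) = 1/337 - (-66*1/14 + 94*(1/115)) = 1/337 - (-33/7 + 94/115) = 1/337 - 1*(-3137/805) = 1/337 + 3137/805 = 1057974/271285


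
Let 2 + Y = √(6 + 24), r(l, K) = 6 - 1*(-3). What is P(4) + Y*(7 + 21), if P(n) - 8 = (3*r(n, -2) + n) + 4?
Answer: -13 + 28*√30 ≈ 140.36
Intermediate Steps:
r(l, K) = 9 (r(l, K) = 6 + 3 = 9)
P(n) = 39 + n (P(n) = 8 + ((3*9 + n) + 4) = 8 + ((27 + n) + 4) = 8 + (31 + n) = 39 + n)
Y = -2 + √30 (Y = -2 + √(6 + 24) = -2 + √30 ≈ 3.4772)
P(4) + Y*(7 + 21) = (39 + 4) + (-2 + √30)*(7 + 21) = 43 + (-2 + √30)*28 = 43 + (-56 + 28*√30) = -13 + 28*√30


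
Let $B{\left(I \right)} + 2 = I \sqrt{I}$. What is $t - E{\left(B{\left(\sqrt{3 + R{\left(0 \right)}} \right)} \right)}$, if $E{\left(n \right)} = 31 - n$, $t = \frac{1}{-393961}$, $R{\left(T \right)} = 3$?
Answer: $- \frac{13000714}{393961} + 6^{\frac{3}{4}} \approx -29.166$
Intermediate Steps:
$t = - \frac{1}{393961} \approx -2.5383 \cdot 10^{-6}$
$B{\left(I \right)} = -2 + I^{\frac{3}{2}}$ ($B{\left(I \right)} = -2 + I \sqrt{I} = -2 + I^{\frac{3}{2}}$)
$t - E{\left(B{\left(\sqrt{3 + R{\left(0 \right)}} \right)} \right)} = - \frac{1}{393961} - \left(31 - \left(-2 + \left(\sqrt{3 + 3}\right)^{\frac{3}{2}}\right)\right) = - \frac{1}{393961} - \left(31 - \left(-2 + \left(\sqrt{6}\right)^{\frac{3}{2}}\right)\right) = - \frac{1}{393961} - \left(31 - \left(-2 + 6^{\frac{3}{4}}\right)\right) = - \frac{1}{393961} - \left(31 + \left(2 - 6^{\frac{3}{4}}\right)\right) = - \frac{1}{393961} - \left(33 - 6^{\frac{3}{4}}\right) = - \frac{13000714}{393961} + 6^{\frac{3}{4}}$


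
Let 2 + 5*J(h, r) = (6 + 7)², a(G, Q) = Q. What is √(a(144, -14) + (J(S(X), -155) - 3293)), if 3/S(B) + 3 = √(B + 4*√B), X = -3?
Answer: 4*I*√5115/5 ≈ 57.215*I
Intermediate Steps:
S(B) = 3/(-3 + √(B + 4*√B))
J(h, r) = 167/5 (J(h, r) = -⅖ + (6 + 7)²/5 = -⅖ + (⅕)*13² = -⅖ + (⅕)*169 = -⅖ + 169/5 = 167/5)
√(a(144, -14) + (J(S(X), -155) - 3293)) = √(-14 + (167/5 - 3293)) = √(-14 - 16298/5) = √(-16368/5) = 4*I*√5115/5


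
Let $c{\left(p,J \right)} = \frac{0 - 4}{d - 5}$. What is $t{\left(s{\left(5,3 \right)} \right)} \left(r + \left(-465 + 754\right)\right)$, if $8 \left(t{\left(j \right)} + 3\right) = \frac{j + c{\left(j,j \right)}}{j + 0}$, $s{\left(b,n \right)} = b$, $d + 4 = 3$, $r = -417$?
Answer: $\frac{5488}{15} \approx 365.87$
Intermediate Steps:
$d = -1$ ($d = -4 + 3 = -1$)
$c{\left(p,J \right)} = \frac{2}{3}$ ($c{\left(p,J \right)} = \frac{0 - 4}{-1 - 5} = - \frac{4}{-6} = \left(-4\right) \left(- \frac{1}{6}\right) = \frac{2}{3}$)
$t{\left(j \right)} = -3 + \frac{\frac{2}{3} + j}{8 j}$ ($t{\left(j \right)} = -3 + \frac{\left(j + \frac{2}{3}\right) \frac{1}{j + 0}}{8} = -3 + \frac{\left(\frac{2}{3} + j\right) \frac{1}{j}}{8} = -3 + \frac{\frac{1}{j} \left(\frac{2}{3} + j\right)}{8} = -3 + \frac{\frac{2}{3} + j}{8 j}$)
$t{\left(s{\left(5,3 \right)} \right)} \left(r + \left(-465 + 754\right)\right) = \frac{2 - 345}{24 \cdot 5} \left(-417 + \left(-465 + 754\right)\right) = \frac{1}{24} \cdot \frac{1}{5} \left(2 - 345\right) \left(-417 + 289\right) = \frac{1}{24} \cdot \frac{1}{5} \left(-343\right) \left(-128\right) = \left(- \frac{343}{120}\right) \left(-128\right) = \frac{5488}{15}$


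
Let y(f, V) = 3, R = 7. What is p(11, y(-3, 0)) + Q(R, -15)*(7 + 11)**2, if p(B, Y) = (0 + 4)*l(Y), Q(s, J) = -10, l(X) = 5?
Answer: -3220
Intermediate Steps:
p(B, Y) = 20 (p(B, Y) = (0 + 4)*5 = 4*5 = 20)
p(11, y(-3, 0)) + Q(R, -15)*(7 + 11)**2 = 20 - 10*(7 + 11)**2 = 20 - 10*18**2 = 20 - 10*324 = 20 - 3240 = -3220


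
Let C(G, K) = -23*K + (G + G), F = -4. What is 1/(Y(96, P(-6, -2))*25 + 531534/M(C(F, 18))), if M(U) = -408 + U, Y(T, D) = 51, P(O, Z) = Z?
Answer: 415/263358 ≈ 0.0015758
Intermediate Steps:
C(G, K) = -23*K + 2*G
1/(Y(96, P(-6, -2))*25 + 531534/M(C(F, 18))) = 1/(51*25 + 531534/(-408 + (-23*18 + 2*(-4)))) = 1/(1275 + 531534/(-408 + (-414 - 8))) = 1/(1275 + 531534/(-408 - 422)) = 1/(1275 + 531534/(-830)) = 1/(1275 + 531534*(-1/830)) = 1/(1275 - 265767/415) = 1/(263358/415) = 415/263358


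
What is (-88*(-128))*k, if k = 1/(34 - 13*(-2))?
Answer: 2816/15 ≈ 187.73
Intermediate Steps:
k = 1/60 (k = 1/(34 + 26) = 1/60 ≈ 0.016667)
(-88*(-128))*k = -88*(-128)*(1/60) = 11264*(1/60) = 2816/15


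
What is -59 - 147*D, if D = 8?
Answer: -1235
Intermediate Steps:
-59 - 147*D = -59 - 147*8 = -59 - 1176 = -1235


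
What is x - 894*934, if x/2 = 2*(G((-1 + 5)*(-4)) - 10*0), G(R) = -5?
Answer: -835016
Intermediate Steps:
x = -20 (x = 2*(2*(-5 - 10*0)) = 2*(2*(-5 + 0)) = 2*(2*(-5)) = 2*(-10) = -20)
x - 894*934 = -20 - 894*934 = -20 - 834996 = -835016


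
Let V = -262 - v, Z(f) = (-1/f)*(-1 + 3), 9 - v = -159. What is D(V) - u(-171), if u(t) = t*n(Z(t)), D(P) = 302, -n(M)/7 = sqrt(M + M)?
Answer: 302 - 42*sqrt(19) ≈ 118.93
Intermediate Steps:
v = 168 (v = 9 - 1*(-159) = 9 + 159 = 168)
Z(f) = -2/f (Z(f) = -1/f*2 = -2/f)
V = -430 (V = -262 - 1*168 = -262 - 168 = -430)
n(M) = -7*sqrt(2)*sqrt(M) (n(M) = -7*sqrt(M + M) = -7*sqrt(2)*sqrt(M))
u(t) = -14*t*sqrt(-1/t) (u(t) = t*(-7*sqrt(2)*sqrt(-2/t)) = t*(-7*sqrt(2)*sqrt(2)*sqrt(-1/t)) = t*(-14*sqrt(-1/t)) = -14*t*sqrt(-1/t))
D(V) - u(-171) = 302 - (-14)*(-171)*sqrt(-1/(-171)) = 302 - (-14)*(-171)*sqrt(-1*(-1/171)) = 302 - (-14)*(-171)*sqrt(1/171) = 302 - (-14)*(-171)*sqrt(19)/57 = 302 - 42*sqrt(19)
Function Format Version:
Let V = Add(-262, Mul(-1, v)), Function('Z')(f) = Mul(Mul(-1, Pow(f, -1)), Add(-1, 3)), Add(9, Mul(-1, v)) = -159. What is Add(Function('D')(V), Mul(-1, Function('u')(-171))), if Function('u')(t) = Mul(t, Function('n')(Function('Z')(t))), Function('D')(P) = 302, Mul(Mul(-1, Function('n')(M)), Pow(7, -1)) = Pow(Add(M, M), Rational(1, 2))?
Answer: Add(302, Mul(-42, Pow(19, Rational(1, 2)))) ≈ 118.93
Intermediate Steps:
v = 168 (v = Add(9, Mul(-1, -159)) = Add(9, 159) = 168)
Function('Z')(f) = Mul(-2, Pow(f, -1)) (Function('Z')(f) = Mul(Mul(-1, Pow(f, -1)), 2) = Mul(-2, Pow(f, -1)))
V = -430 (V = Add(-262, Mul(-1, 168)) = Add(-262, -168) = -430)
Function('n')(M) = Mul(-7, Pow(2, Rational(1, 2)), Pow(M, Rational(1, 2))) (Function('n')(M) = Mul(-7, Pow(Add(M, M), Rational(1, 2))) = Mul(-7, Pow(Mul(2, M), Rational(1, 2))) = Mul(-7, Mul(Pow(2, Rational(1, 2)), Pow(M, Rational(1, 2)))) = Mul(-7, Pow(2, Rational(1, 2)), Pow(M, Rational(1, 2))))
Function('u')(t) = Mul(-14, t, Pow(Mul(-1, Pow(t, -1)), Rational(1, 2))) (Function('u')(t) = Mul(t, Mul(-7, Pow(2, Rational(1, 2)), Pow(Mul(-2, Pow(t, -1)), Rational(1, 2)))) = Mul(t, Mul(-7, Pow(2, Rational(1, 2)), Mul(Pow(2, Rational(1, 2)), Pow(Mul(-1, Pow(t, -1)), Rational(1, 2))))) = Mul(t, Mul(-14, Pow(Mul(-1, Pow(t, -1)), Rational(1, 2)))) = Mul(-14, t, Pow(Mul(-1, Pow(t, -1)), Rational(1, 2))))
Add(Function('D')(V), Mul(-1, Function('u')(-171))) = Add(302, Mul(-1, Mul(-14, -171, Pow(Mul(-1, Pow(-171, -1)), Rational(1, 2))))) = Add(302, Mul(-1, Mul(-14, -171, Pow(Mul(-1, Rational(-1, 171)), Rational(1, 2))))) = Add(302, Mul(-1, Mul(-14, -171, Pow(Rational(1, 171), Rational(1, 2))))) = Add(302, Mul(-1, Mul(-14, -171, Mul(Rational(1, 57), Pow(19, Rational(1, 2)))))) = Add(302, Mul(-1, Mul(42, Pow(19, Rational(1, 2))))) = Add(302, Mul(-42, Pow(19, Rational(1, 2))))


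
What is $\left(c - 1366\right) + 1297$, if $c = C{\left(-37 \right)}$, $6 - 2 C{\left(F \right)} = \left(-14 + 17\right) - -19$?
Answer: $-77$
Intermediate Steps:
$C{\left(F \right)} = -8$ ($C{\left(F \right)} = 3 - \frac{\left(-14 + 17\right) - -19}{2} = 3 - \frac{3 + 19}{2} = 3 - 11 = -8$)
$c = -8$
$\left(c - 1366\right) + 1297 = \left(-8 - 1366\right) + 1297 = -1374 + 1297 = -77$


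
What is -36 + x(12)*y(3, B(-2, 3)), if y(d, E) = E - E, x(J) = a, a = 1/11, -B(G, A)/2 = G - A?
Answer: -36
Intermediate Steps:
B(G, A) = -2*G + 2*A (B(G, A) = -2*(G - A) = -2*G + 2*A)
a = 1/11 ≈ 0.090909
x(J) = 1/11
y(d, E) = 0
-36 + x(12)*y(3, B(-2, 3)) = -36 + (1/11)*0 = -36 + 0 = -36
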